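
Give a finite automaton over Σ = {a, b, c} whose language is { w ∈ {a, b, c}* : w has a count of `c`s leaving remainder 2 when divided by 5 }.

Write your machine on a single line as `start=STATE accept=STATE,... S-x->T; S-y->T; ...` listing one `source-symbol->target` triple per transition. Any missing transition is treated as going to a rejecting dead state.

The only thing that matters is how many `c`s have appeared, reduced mod 5. Use one state per residue: q0 for 0, …, q4 for 4. Reading `c` moves to the next residue; anything else stays put. q2 is accepting.
        a   b   c  
>  q0   q0  q0  q1 
   q1   q1  q1  q2 
 * q2   q2  q2  q3 
   q3   q3  q3  q4 
   q4   q4  q4  q0 
(> = start, * = accepting)

start=q0; accept=q2; q0-a->q0; q0-b->q0; q0-c->q1; q1-a->q1; q1-b->q1; q1-c->q2; q2-a->q2; q2-b->q2; q2-c->q3; q3-a->q3; q3-b->q3; q3-c->q4; q4-a->q4; q4-b->q4; q4-c->q0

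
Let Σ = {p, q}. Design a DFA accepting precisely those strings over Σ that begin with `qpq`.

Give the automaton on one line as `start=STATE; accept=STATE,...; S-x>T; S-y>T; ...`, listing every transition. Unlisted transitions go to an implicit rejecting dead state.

start=s0; accept=s3; s0-p>s4; s0-q>s1; s1-p>s2; s1-q>s4; s2-p>s4; s2-q>s3; s3-p>s3; s3-q>s3; s4-p>s4; s4-q>s4

Check the first 3 symbols one by one: s0 through s2 record how many have matched `qpq` so far; any wrong symbol goes to the dead state s4. After all 3 match we enter the accepting sink s3.
5 states suffice.
        p   q  
>  s0   s4  s1 
   s1   s2  s4 
   s2   s4  s3 
 * s3   s3  s3 
   s4   s4  s4 
(> = start, * = accepting)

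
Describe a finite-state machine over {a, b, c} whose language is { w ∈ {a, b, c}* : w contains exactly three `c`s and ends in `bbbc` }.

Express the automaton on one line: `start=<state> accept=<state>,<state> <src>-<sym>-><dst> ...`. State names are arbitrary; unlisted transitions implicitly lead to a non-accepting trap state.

Build one automaton per condition and run them in lockstep. One (5 states) tracks the count of `c`s, saturating at 4; the other (5 states) tracks how much of the suffix `bbbc` has currently been matched. Each combined state is a pair, one component from each; accept when both components accept. Minimizing collapses redundant product states.
        a   b   c  
>  q0   q0  q0  q1 
   q1   q1  q1  q2 
   q2   q2  q3  q4 
   q3   q2  q5  q4 
   q4   q4  q4  q4 
   q5   q2  q6  q4 
   q6   q2  q6  q7 
 * q7   q4  q4  q4 
(> = start, * = accepting)

start=q0 accept=q7 q0-a->q0 q0-b->q0 q0-c->q1 q1-a->q1 q1-b->q1 q1-c->q2 q2-a->q2 q2-b->q3 q2-c->q4 q3-a->q2 q3-b->q5 q3-c->q4 q4-a->q4 q4-b->q4 q4-c->q4 q5-a->q2 q5-b->q6 q5-c->q4 q6-a->q2 q6-b->q6 q6-c->q7 q7-a->q4 q7-b->q4 q7-c->q4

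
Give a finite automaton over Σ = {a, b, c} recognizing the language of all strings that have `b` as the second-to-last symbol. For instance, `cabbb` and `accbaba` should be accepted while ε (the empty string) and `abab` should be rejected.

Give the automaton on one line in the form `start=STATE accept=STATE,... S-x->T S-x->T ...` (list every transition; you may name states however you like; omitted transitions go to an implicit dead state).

Because acceptance depends on a position counted from the end, the machine has to buffer the most recent 2 symbols. Make each state the string of the last up-to-2 symbols read; on input `x` shift the window left and append `x`. Accept when the buffered window has length 2 and begins with `b`.
          a    b    c  
>  S0     S1   S2   S3 
   S1     S4   S5   S6 
   S2     S7   S8   S9 
   S3    S10  S11  S12 
   S4     S4   S5   S6 
   S5     S7   S8   S9 
   S6    S10  S11  S12 
 * S7     S4   S5   S6 
 * S8     S7   S8   S9 
 * S9    S10  S11  S12 
   S10    S4   S5   S6 
   S11    S7   S8   S9 
   S12   S10  S11  S12 
(> = start, * = accepting)

start=S0 accept=S7,S8,S9 S0-a->S1 S0-b->S2 S0-c->S3 S1-a->S4 S1-b->S5 S1-c->S6 S2-a->S7 S2-b->S8 S2-c->S9 S3-a->S10 S3-b->S11 S3-c->S12 S4-a->S4 S4-b->S5 S4-c->S6 S5-a->S7 S5-b->S8 S5-c->S9 S6-a->S10 S6-b->S11 S6-c->S12 S7-a->S4 S7-b->S5 S7-c->S6 S8-a->S7 S8-b->S8 S8-c->S9 S9-a->S10 S9-b->S11 S9-c->S12 S10-a->S4 S10-b->S5 S10-c->S6 S11-a->S7 S11-b->S8 S11-c->S9 S12-a->S10 S12-b->S11 S12-c->S12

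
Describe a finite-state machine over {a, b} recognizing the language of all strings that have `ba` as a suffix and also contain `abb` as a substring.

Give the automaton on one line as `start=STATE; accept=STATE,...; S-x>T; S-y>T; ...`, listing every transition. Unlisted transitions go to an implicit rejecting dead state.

start=s0; accept=s6; s0-a>s1; s0-b>s2; s1-a>s1; s1-b>s3; s2-a>s4; s2-b>s2; s3-a>s4; s3-b>s5; s4-a>s1; s4-b>s3; s5-a>s6; s5-b>s5; s6-a>s7; s6-b>s5; s7-a>s7; s7-b>s5

Run two small machines in parallel and take their product. The first has 3 states tracking how much of the suffix `ba` has currently been matched; the second has 4 states tracking whether and how much of `abb` has been seen. A product state is a pair (one from each), accepting exactly when both do.
8 states suffice.
        a   b  
>  s0   s1  s2 
   s1   s1  s3 
   s2   s4  s2 
   s3   s4  s5 
   s4   s1  s3 
   s5   s6  s5 
 * s6   s7  s5 
   s7   s7  s5 
(> = start, * = accepting)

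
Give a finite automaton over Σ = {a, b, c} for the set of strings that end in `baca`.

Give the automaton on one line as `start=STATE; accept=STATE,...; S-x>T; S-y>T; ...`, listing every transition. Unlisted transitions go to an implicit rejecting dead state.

Let each state record the length of the longest suffix of the input read so far that is also a prefix of `baca`. q1 means the last symbol is `b`; q2 means the last 2 symbols are `ba`; q3 means the last 3 symbols are `bac`; q4 means the last 4 symbols are `baca`. Accept only at q4, where the string currently ends in `baca`.
5 states suffice.
        a   b   c  
>  q0   q0  q1  q0 
   q1   q2  q1  q0 
   q2   q0  q1  q3 
   q3   q4  q1  q0 
 * q4   q0  q1  q0 
(> = start, * = accepting)

start=q0; accept=q4; q0-a>q0; q0-b>q1; q0-c>q0; q1-a>q2; q1-b>q1; q1-c>q0; q2-a>q0; q2-b>q1; q2-c>q3; q3-a>q4; q3-b>q1; q3-c>q0; q4-a>q0; q4-b>q1; q4-c>q0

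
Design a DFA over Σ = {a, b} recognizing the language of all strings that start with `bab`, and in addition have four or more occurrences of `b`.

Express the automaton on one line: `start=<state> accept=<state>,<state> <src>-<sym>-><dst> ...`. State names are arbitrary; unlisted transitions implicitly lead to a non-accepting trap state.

Build one automaton per condition and run them in lockstep. One (5 states) tracks whether the input so far still matches the prefix `bab`; the other (6 states) tracks the count of `b`s, saturating at 5. Each combined state is a pair, one component from each; accept when both components accept.
A 13-state machine:
          a    b  
>  S0     S1   S2 
   S1     S1   S3 
   S2     S4   S5 
   S3     S3   S5 
   S4     S3   S6 
   S5     S5   S7 
   S6     S6   S8 
   S7     S7   S9 
   S8     S8  S10 
   S9     S9  S11 
 * S10   S10  S12 
   S11   S11  S11 
 * S12   S12  S12 
(> = start, * = accepting)

start=S0 accept=S10,S12 S0-a->S1 S0-b->S2 S1-a->S1 S1-b->S3 S2-a->S4 S2-b->S5 S3-a->S3 S3-b->S5 S4-a->S3 S4-b->S6 S5-a->S5 S5-b->S7 S6-a->S6 S6-b->S8 S7-a->S7 S7-b->S9 S8-a->S8 S8-b->S10 S9-a->S9 S9-b->S11 S10-a->S10 S10-b->S12 S11-a->S11 S11-b->S11 S12-a->S12 S12-b->S12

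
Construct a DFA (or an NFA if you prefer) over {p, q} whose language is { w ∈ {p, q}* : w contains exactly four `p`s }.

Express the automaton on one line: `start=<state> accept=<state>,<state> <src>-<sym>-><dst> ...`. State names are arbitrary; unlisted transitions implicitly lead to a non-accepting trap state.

start=S0 accept=S4 S0-p->S1 S0-q->S0 S1-p->S2 S1-q->S1 S2-p->S3 S2-q->S2 S3-p->S4 S3-q->S3 S4-p->S5 S4-q->S4 S5-p->S5 S5-q->S5

Only the number of `p`s matters, and only up to 5. Make a chain S0 → S1 → S2 → S3 → S4 → S5 advanced by each `p` (with S5 absorbing); every other symbol self-loops. The accepting set is {S4}.
A 6-state machine:
        p   q  
>  S0   S1  S0 
   S1   S2  S1 
   S2   S3  S2 
   S3   S4  S3 
 * S4   S5  S4 
   S5   S5  S5 
(> = start, * = accepting)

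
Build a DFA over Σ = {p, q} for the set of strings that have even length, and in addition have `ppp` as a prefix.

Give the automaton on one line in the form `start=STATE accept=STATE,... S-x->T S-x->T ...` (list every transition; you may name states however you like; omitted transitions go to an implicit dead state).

start=S0 accept=S5 S0-p->S1 S0-q->S2 S1-p->S3 S1-q->S2 S2-p->S2 S2-q->S2 S3-p->S4 S3-q->S2 S4-p->S5 S4-q->S5 S5-p->S4 S5-q->S4

Run two small machines in parallel and take their product. The first has 2 states tracking the input length modulo 2; the second has 5 states tracking whether the input so far still matches the prefix `ppp`. A product state is a pair (one from each), accepting exactly when both do. Equivalent product states are then merged.
        p   q  
>  S0   S1  S2 
   S1   S3  S2 
   S2   S2  S2 
   S3   S4  S2 
   S4   S5  S5 
 * S5   S4  S4 
(> = start, * = accepting)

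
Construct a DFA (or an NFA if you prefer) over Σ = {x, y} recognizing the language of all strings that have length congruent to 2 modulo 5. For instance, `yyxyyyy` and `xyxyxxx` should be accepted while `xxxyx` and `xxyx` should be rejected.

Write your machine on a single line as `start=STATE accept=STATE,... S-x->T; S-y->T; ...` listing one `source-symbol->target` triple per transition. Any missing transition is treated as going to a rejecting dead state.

start=s0; accept=s2; s0-x->s1; s0-y->s1; s1-x->s2; s1-y->s2; s2-x->s3; s2-y->s3; s3-x->s4; s3-y->s4; s4-x->s0; s4-y->s0

Only the length mod 5 matters, so use a 5-cycle: from any state, every input symbol moves to the next state, wrapping s4 back to s0. Mark s2 accepting.
With 5 states:
        x   y  
>  s0   s1  s1 
   s1   s2  s2 
 * s2   s3  s3 
   s3   s4  s4 
   s4   s0  s0 
(> = start, * = accepting)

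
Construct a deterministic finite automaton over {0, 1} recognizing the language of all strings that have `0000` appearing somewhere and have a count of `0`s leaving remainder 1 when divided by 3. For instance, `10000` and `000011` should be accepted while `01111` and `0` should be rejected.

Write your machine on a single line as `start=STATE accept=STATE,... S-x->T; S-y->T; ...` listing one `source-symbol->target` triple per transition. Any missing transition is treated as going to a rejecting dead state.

start=q0; accept=q7; q0-0->q1; q0-1->q0; q1-0->q2; q1-1->q3; q2-0->q4; q2-1->q5; q3-0->q6; q3-1->q3; q4-0->q7; q4-1->q0; q5-0->q8; q5-1->q5; q6-0->q9; q6-1->q5; q7-0->q10; q7-1->q7; q8-0->q11; q8-1->q0; q9-0->q12; q9-1->q0; q10-0->q13; q10-1->q10; q11-0->q14; q11-1->q3; q12-0->q10; q12-1->q3; q13-0->q7; q13-1->q13; q14-0->q13; q14-1->q5

Build one automaton per condition and run them in lockstep. The first has 5 states tracking whether and how much of `0000` has been seen; the second has 3 states tracking the count of `0`s modulo 3. A product state is a pair (one from each), accepting exactly when both do.
          0    1  
>  q0     q1   q0 
   q1     q2   q3 
   q2     q4   q5 
   q3     q6   q3 
   q4     q7   q0 
   q5     q8   q5 
   q6     q9   q5 
 * q7    q10   q7 
   q8    q11   q0 
   q9    q12   q0 
   q10   q13  q10 
   q11   q14   q3 
   q12   q10   q3 
   q13    q7  q13 
   q14   q13   q5 
(> = start, * = accepting)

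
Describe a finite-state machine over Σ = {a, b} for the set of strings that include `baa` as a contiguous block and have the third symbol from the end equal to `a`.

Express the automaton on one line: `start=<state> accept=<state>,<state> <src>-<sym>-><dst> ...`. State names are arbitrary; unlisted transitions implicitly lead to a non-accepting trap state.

Handle the two conditions separately and then intersect. The first has 4 states tracking whether and how much of `baa` has been seen; the second has 15 states tracking the last 3 symbols read. A product state is a pair (one from each), accepting exactly when both do. Equivalent product states are then merged.
With 11 states:
          a    b  
>  q0     q0   q1 
   q1     q2   q1 
   q2     q3   q1 
   q3     q4   q5 
 * q4     q4   q5 
 * q5     q6   q7 
 * q6     q3   q8 
 * q7     q9  q10 
   q8     q6   q7 
   q9     q3   q8 
   q10    q9  q10 
(> = start, * = accepting)

start=q0 accept=q4,q5,q6,q7 q0-a->q0 q0-b->q1 q1-a->q2 q1-b->q1 q2-a->q3 q2-b->q1 q3-a->q4 q3-b->q5 q4-a->q4 q4-b->q5 q5-a->q6 q5-b->q7 q6-a->q3 q6-b->q8 q7-a->q9 q7-b->q10 q8-a->q6 q8-b->q7 q9-a->q3 q9-b->q8 q10-a->q9 q10-b->q10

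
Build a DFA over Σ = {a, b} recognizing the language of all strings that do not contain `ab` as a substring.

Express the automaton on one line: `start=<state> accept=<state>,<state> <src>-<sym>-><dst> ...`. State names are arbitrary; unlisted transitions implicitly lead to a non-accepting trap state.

start=S0 accept=S0,S1 S0-a->S1 S0-b->S0 S1-a->S1 S1-b->S2 S2-a->S2 S2-b->S2

Track partial matches of the forbidden pattern `ab`. State S2 is a dead state reached once `ab` has occurred; every other state accepts. S0 means no part of `ab` is currently matched.
With 3 states:
        a   b  
>* S0   S1  S0 
 * S1   S1  S2 
   S2   S2  S2 
(> = start, * = accepting)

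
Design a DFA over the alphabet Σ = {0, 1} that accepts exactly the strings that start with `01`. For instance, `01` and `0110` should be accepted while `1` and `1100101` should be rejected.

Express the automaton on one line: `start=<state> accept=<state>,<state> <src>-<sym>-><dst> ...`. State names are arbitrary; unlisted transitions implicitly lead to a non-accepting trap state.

Walk along `01` while the input agrees: from q0 take `0` to q1, and so on. Any deviation drops to the rejecting sink q3. Once q2 is reached the prefix is confirmed and every continuation is accepted.
With 4 states:
        0   1  
>  q0   q1  q3 
   q1   q3  q2 
 * q2   q2  q2 
   q3   q3  q3 
(> = start, * = accepting)

start=q0 accept=q2 q0-0->q1 q0-1->q3 q1-0->q3 q1-1->q2 q2-0->q2 q2-1->q2 q3-0->q3 q3-1->q3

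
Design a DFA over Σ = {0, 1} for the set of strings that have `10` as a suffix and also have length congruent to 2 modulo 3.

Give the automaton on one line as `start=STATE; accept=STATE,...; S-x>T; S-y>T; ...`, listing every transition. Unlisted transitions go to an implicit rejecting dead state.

Run two small machines in parallel and take their product. The first has 3 states tracking how much of the suffix `10` has currently been matched; the second has 3 states tracking the input length modulo 3. A product state is a pair (one from each), accepting exactly when both do.
With 9 states:
        0   1  
>  q0   q1  q2 
   q1   q3  q4 
   q2   q5  q4 
   q3   q0  q6 
   q4   q7  q6 
 * q5   q0  q6 
   q6   q8  q2 
   q7   q1  q2 
   q8   q3  q4 
(> = start, * = accepting)

start=q0; accept=q5; q0-0>q1; q0-1>q2; q1-0>q3; q1-1>q4; q2-0>q5; q2-1>q4; q3-0>q0; q3-1>q6; q4-0>q7; q4-1>q6; q5-0>q0; q5-1>q6; q6-0>q8; q6-1>q2; q7-0>q1; q7-1>q2; q8-0>q3; q8-1>q4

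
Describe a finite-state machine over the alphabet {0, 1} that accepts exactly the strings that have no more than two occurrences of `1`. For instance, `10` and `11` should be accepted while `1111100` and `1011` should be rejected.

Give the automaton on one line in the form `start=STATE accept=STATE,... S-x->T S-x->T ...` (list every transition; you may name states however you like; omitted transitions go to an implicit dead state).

Count `1`s, saturating at 3: states q0 through q2 mean 0 through 2 `1`s seen; q3 means more than 2. Each `1` increments (capped at q3); other symbols loop. Accept from {q0, q1, q2}.
A 4-state machine:
        0   1  
>* q0   q0  q1 
 * q1   q1  q2 
 * q2   q2  q3 
   q3   q3  q3 
(> = start, * = accepting)

start=q0 accept=q0,q1,q2 q0-0->q0 q0-1->q1 q1-0->q1 q1-1->q2 q2-0->q2 q2-1->q3 q3-0->q3 q3-1->q3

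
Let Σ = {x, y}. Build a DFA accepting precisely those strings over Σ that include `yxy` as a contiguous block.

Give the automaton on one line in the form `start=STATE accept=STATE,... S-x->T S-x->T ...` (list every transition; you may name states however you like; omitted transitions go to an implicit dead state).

States A..C record the length of the longest prefix of `yxy` that matches the current input suffix. Reaching D means `yxy` has been seen, and we stay there forever. Accept from D.
       x  y 
>  A   A  B 
   B   C  B 
   C   A  D 
 * D   D  D 
(> = start, * = accepting)

start=A accept=D A-x->A A-y->B B-x->C B-y->B C-x->A C-y->D D-x->D D-y->D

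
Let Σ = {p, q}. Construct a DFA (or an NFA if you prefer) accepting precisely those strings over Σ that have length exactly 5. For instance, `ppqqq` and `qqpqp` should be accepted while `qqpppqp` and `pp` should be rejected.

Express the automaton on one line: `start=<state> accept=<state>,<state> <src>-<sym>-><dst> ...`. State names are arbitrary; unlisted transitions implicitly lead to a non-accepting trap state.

start=A accept=F A-p->B A-q->B B-p->C B-q->C C-p->D C-q->D D-p->E D-q->E E-p->F E-q->F F-p->G F-q->G G-p->G G-q->G

Count input length up to 6: every symbol moves from A toward G, which means 'more than 5' and absorbs. Accept from {F}.
       p  q 
>  A   B  B 
   B   C  C 
   C   D  D 
   D   E  E 
   E   F  F 
 * F   G  G 
   G   G  G 
(> = start, * = accepting)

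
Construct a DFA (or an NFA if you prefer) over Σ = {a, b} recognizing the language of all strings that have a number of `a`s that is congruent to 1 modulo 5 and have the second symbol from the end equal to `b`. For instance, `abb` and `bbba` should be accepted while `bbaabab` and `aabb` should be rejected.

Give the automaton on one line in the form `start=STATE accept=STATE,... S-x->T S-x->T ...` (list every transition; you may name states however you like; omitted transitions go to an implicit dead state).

start=q0 accept=q5,q10 q0-a->q1 q0-b->q2 q1-a->q3 q1-b->q4 q2-a->q5 q2-b->q6 q3-a->q7 q3-b->q8 q4-a->q9 q4-b->q10 q5-a->q3 q5-b->q4 q6-a->q5 q6-b->q6 q7-a->q11 q7-b->q12 q8-a->q13 q8-b->q14 q9-a->q7 q9-b->q8 q10-a->q9 q10-b->q10 q11-a->q15 q11-b->q16 q12-a->q17 q12-b->q18 q13-a->q11 q13-b->q12 q14-a->q13 q14-b->q14 q15-a->q19 q15-b->q20 q16-a->q21 q16-b->q22 q17-a->q15 q17-b->q16 q18-a->q17 q18-b->q18 q19-a->q3 q19-b->q4 q20-a->q5 q20-b->q6 q21-a->q19 q21-b->q20 q22-a->q21 q22-b->q22

Handle the two conditions separately and then intersect. The first has 5 states tracking the count of `a`s modulo 5; the second has 7 states tracking the last 2 symbols read. A product state is a pair (one from each), accepting exactly when both do.
          a    b  
>  q0     q1   q2 
   q1     q3   q4 
   q2     q5   q6 
   q3     q7   q8 
   q4     q9  q10 
 * q5     q3   q4 
   q6     q5   q6 
   q7    q11  q12 
   q8    q13  q14 
   q9     q7   q8 
 * q10    q9  q10 
   q11   q15  q16 
   q12   q17  q18 
   q13   q11  q12 
   q14   q13  q14 
   q15   q19  q20 
   q16   q21  q22 
   q17   q15  q16 
   q18   q17  q18 
   q19    q3   q4 
   q20    q5   q6 
   q21   q19  q20 
   q22   q21  q22 
(> = start, * = accepting)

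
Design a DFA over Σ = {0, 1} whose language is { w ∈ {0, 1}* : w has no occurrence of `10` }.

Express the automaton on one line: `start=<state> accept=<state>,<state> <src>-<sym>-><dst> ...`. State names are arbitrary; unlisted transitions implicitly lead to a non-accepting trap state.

start=A accept=A,B A-0->A A-1->B B-0->C B-1->B C-0->C C-1->C

This is the complement of 'contains `10`'. Use the same substring-matching states — A through C holding how much of `10` has just been matched — but flip the accepting set: everything except the trap C accepts.
       0  1 
>* A   A  B 
 * B   C  B 
   C   C  C 
(> = start, * = accepting)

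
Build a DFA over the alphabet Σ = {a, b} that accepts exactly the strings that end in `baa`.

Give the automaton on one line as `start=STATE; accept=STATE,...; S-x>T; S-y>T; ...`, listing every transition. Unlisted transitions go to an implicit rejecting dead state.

Let each state record the length of the longest suffix of the input read so far that is also a prefix of `baa`. q1 means the last symbol is `b`; q2 means the last 2 symbols are `ba`; q3 means the last 3 symbols are `baa`. Accept only at q3, where the string currently ends in `baa`.
4 states suffice.
        a   b  
>  q0   q0  q1 
   q1   q2  q1 
   q2   q3  q1 
 * q3   q0  q1 
(> = start, * = accepting)

start=q0; accept=q3; q0-a>q0; q0-b>q1; q1-a>q2; q1-b>q1; q2-a>q3; q2-b>q1; q3-a>q0; q3-b>q1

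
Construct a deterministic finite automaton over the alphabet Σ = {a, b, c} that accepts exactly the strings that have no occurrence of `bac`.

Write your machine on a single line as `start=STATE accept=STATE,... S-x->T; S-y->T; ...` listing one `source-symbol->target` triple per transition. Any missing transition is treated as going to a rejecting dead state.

This is the complement of 'contains `bac`'. Use the same substring-matching states — q0 through q3 holding how much of `bac` has just been matched — but flip the accepting set: everything except the trap q3 accepts.
With 4 states:
        a   b   c  
>* q0   q0  q1  q0 
 * q1   q2  q1  q0 
 * q2   q0  q1  q3 
   q3   q3  q3  q3 
(> = start, * = accepting)

start=q0; accept=q0,q1,q2; q0-a->q0; q0-b->q1; q0-c->q0; q1-a->q2; q1-b->q1; q1-c->q0; q2-a->q0; q2-b->q1; q2-c->q3; q3-a->q3; q3-b->q3; q3-c->q3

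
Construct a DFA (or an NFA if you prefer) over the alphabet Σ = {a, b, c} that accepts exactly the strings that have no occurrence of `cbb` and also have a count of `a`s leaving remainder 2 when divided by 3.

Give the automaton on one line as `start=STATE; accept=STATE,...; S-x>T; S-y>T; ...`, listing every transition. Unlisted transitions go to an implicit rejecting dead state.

Run two small machines in parallel and take their product. One (4 states) tracks partial matches of the forbidden pattern `cbb`; the other (3 states) tracks the count of `a`s modulo 3. Each combined state is a pair, one component from each; accept when both components accept.
12 states suffice.
          a    b    c  
>  s0     s1   s0   s2 
   s1     s3   s1   s4 
   s2     s1   s5   s2 
 * s3     s0   s3   s6 
   s4     s3   s7   s4 
   s5     s1   s8   s2 
 * s6     s0   s9   s6 
   s7     s3  s10   s4 
   s8    s10   s8   s8 
 * s9     s0  s11   s6 
   s10   s11  s10  s10 
   s11    s8  s11  s11 
(> = start, * = accepting)

start=s0; accept=s3,s6,s9; s0-a>s1; s0-b>s0; s0-c>s2; s1-a>s3; s1-b>s1; s1-c>s4; s2-a>s1; s2-b>s5; s2-c>s2; s3-a>s0; s3-b>s3; s3-c>s6; s4-a>s3; s4-b>s7; s4-c>s4; s5-a>s1; s5-b>s8; s5-c>s2; s6-a>s0; s6-b>s9; s6-c>s6; s7-a>s3; s7-b>s10; s7-c>s4; s8-a>s10; s8-b>s8; s8-c>s8; s9-a>s0; s9-b>s11; s9-c>s6; s10-a>s11; s10-b>s10; s10-c>s10; s11-a>s8; s11-b>s11; s11-c>s11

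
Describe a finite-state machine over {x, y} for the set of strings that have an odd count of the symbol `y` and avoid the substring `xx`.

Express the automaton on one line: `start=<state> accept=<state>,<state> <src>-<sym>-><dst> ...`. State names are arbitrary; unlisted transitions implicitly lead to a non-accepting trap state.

start=s0 accept=s2,s4 s0-x->s1 s0-y->s2 s1-x->s3 s1-y->s2 s2-x->s4 s2-y->s0 s3-x->s3 s3-y->s5 s4-x->s5 s4-y->s0 s5-x->s5 s5-y->s3

Build one automaton per condition and run them in lockstep. The first has 2 states tracking the count of `y`s modulo 2; the second has 3 states tracking partial matches of the forbidden pattern `xx`. A product state is a pair (one from each), accepting exactly when both do.
With 6 states:
        x   y  
>  s0   s1  s2 
   s1   s3  s2 
 * s2   s4  s0 
   s3   s3  s5 
 * s4   s5  s0 
   s5   s5  s3 
(> = start, * = accepting)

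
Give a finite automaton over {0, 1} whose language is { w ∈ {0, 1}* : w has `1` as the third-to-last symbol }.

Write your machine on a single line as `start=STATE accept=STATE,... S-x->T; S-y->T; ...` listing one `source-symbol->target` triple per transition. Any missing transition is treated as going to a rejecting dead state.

start=s0; accept=s11,s12,s13,s14; s0-0->s1; s0-1->s2; s1-0->s3; s1-1->s4; s2-0->s5; s2-1->s6; s3-0->s7; s3-1->s8; s4-0->s9; s4-1->s10; s5-0->s11; s5-1->s12; s6-0->s13; s6-1->s14; s7-0->s7; s7-1->s8; s8-0->s9; s8-1->s10; s9-0->s11; s9-1->s12; s10-0->s13; s10-1->s14; s11-0->s7; s11-1->s8; s12-0->s9; s12-1->s10; s13-0->s11; s13-1->s12; s14-0->s13; s14-1->s14

Because acceptance depends on a position counted from the end, the machine has to buffer the most recent 3 symbols. Make each state the string of the last up-to-3 symbols read; on input `x` shift the window left and append `x`. Accept when the buffered window has length 3 and begins with `1`.
A 15-state machine:
          0    1  
>  s0     s1   s2 
   s1     s3   s4 
   s2     s5   s6 
   s3     s7   s8 
   s4     s9  s10 
   s5    s11  s12 
   s6    s13  s14 
   s7     s7   s8 
   s8     s9  s10 
   s9    s11  s12 
   s10   s13  s14 
 * s11    s7   s8 
 * s12    s9  s10 
 * s13   s11  s12 
 * s14   s13  s14 
(> = start, * = accepting)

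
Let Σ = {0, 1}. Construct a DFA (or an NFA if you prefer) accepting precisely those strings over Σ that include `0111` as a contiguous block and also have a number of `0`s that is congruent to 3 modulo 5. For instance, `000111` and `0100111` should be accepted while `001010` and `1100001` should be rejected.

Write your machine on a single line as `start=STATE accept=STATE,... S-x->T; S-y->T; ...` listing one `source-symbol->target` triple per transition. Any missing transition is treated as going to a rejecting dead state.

Handle the two conditions separately and then intersect. The first has 5 states tracking whether and how much of `0111` has been seen; the second has 5 states tracking the count of `0`s modulo 5. A product state is a pair (one from each), accepting exactly when both do.
With 21 states:
          0    1  
>  q0     q1   q0 
   q1     q2   q3 
   q2     q4   q5 
   q3     q2   q6 
   q4     q7   q8 
   q5     q4   q9 
   q6     q2  q10 
   q7    q11  q12 
   q8     q7  q13 
   q9     q4  q14 
   q10   q14  q10 
   q11    q1  q15 
   q12   q11  q16 
   q13    q7  q17 
   q14   q17  q14 
   q15    q1  q18 
   q16   q11  q19 
 * q17   q19  q17 
   q18    q1  q20 
   q19   q20  q19 
   q20   q10  q20 
(> = start, * = accepting)

start=q0; accept=q17; q0-0->q1; q0-1->q0; q1-0->q2; q1-1->q3; q2-0->q4; q2-1->q5; q3-0->q2; q3-1->q6; q4-0->q7; q4-1->q8; q5-0->q4; q5-1->q9; q6-0->q2; q6-1->q10; q7-0->q11; q7-1->q12; q8-0->q7; q8-1->q13; q9-0->q4; q9-1->q14; q10-0->q14; q10-1->q10; q11-0->q1; q11-1->q15; q12-0->q11; q12-1->q16; q13-0->q7; q13-1->q17; q14-0->q17; q14-1->q14; q15-0->q1; q15-1->q18; q16-0->q11; q16-1->q19; q17-0->q19; q17-1->q17; q18-0->q1; q18-1->q20; q19-0->q20; q19-1->q19; q20-0->q10; q20-1->q20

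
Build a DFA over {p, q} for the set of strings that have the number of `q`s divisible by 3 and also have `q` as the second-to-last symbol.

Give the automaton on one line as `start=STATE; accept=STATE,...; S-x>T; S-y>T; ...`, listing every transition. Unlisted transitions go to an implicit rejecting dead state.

start=A; accept=E,G; A-p>A; A-q>B; B-p>B; B-q>C; C-p>D; C-q>E; D-p>D; D-q>F; E-p>G; E-q>B; F-p>G; F-q>B; G-p>A; G-q>B

Build one automaton per condition and run them in lockstep. The first has 3 states tracking the count of `q`s modulo 3; the second has 7 states tracking the last 2 symbols read. A product state is a pair (one from each), accepting exactly when both do. After merging equivalent states the machine shrinks.
7 states suffice.
       p  q 
>  A   A  B 
   B   B  C 
   C   D  E 
   D   D  F 
 * E   G  B 
   F   G  B 
 * G   A  B 
(> = start, * = accepting)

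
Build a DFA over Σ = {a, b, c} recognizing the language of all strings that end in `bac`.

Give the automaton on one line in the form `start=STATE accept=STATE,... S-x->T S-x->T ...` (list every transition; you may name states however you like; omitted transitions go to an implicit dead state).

Let each state record the length of the longest suffix of the input read so far that is also a prefix of `bac`. q1 means the last symbol is `b`; q2 means the last 2 symbols are `ba`; q3 means the last 3 symbols are `bac`. Accept only at q3, where the string currently ends in `bac`.
4 states suffice.
        a   b   c  
>  q0   q0  q1  q0 
   q1   q2  q1  q0 
   q2   q0  q1  q3 
 * q3   q0  q1  q0 
(> = start, * = accepting)

start=q0 accept=q3 q0-a->q0 q0-b->q1 q0-c->q0 q1-a->q2 q1-b->q1 q1-c->q0 q2-a->q0 q2-b->q1 q2-c->q3 q3-a->q0 q3-b->q1 q3-c->q0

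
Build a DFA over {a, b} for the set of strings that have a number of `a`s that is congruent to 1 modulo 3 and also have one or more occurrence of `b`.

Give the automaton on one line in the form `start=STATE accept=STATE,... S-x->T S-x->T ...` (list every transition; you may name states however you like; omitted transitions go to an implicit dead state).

start=q0 accept=q4 q0-a->q1 q0-b->q2 q1-a->q3 q1-b->q4 q2-a->q4 q2-b->q2 q3-a->q0 q3-b->q5 q4-a->q5 q4-b->q4 q5-a->q2 q5-b->q5

Build one automaton per condition and run them in lockstep. The first has 3 states tracking the count of `a`s modulo 3; the second has 3 states tracking the count of `b`s, saturating at 2. A product state is a pair (one from each), accepting exactly when both do. Minimizing collapses redundant product states.
6 states suffice.
        a   b  
>  q0   q1  q2 
   q1   q3  q4 
   q2   q4  q2 
   q3   q0  q5 
 * q4   q5  q4 
   q5   q2  q5 
(> = start, * = accepting)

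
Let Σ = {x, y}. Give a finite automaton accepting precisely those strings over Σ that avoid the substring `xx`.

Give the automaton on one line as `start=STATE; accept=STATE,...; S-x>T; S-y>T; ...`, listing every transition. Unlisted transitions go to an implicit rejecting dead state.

Track partial matches of the forbidden pattern `xx`. State C is a dead state reached once `xx` has occurred; every other state accepts. A means no part of `xx` is currently matched.
With 3 states:
       x  y 
>* A   B  A 
 * B   C  A 
   C   C  C 
(> = start, * = accepting)

start=A; accept=A,B; A-x>B; A-y>A; B-x>C; B-y>A; C-x>C; C-y>C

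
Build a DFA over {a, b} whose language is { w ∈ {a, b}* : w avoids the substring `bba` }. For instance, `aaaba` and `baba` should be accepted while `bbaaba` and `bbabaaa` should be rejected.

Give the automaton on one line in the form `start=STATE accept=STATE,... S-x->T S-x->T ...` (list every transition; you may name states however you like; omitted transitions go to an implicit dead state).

This is the complement of 'contains `bba`'. Use the same substring-matching states — S0 through S3 holding how much of `bba` has just been matched — but flip the accepting set: everything except the trap S3 accepts.
4 states suffice.
        a   b  
>* S0   S0  S1 
 * S1   S0  S2 
 * S2   S3  S2 
   S3   S3  S3 
(> = start, * = accepting)

start=S0 accept=S0,S1,S2 S0-a->S0 S0-b->S1 S1-a->S0 S1-b->S2 S2-a->S3 S2-b->S2 S3-a->S3 S3-b->S3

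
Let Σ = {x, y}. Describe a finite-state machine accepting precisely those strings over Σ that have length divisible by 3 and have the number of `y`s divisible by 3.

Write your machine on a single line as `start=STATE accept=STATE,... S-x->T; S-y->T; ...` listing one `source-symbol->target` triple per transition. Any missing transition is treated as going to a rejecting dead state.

start=s0; accept=s0; s0-x->s1; s0-y->s2; s1-x->s3; s1-y->s4; s2-x->s4; s2-y->s5; s3-x->s0; s3-y->s6; s4-x->s6; s4-y->s7; s5-x->s7; s5-y->s0; s6-x->s2; s6-y->s8; s7-x->s8; s7-y->s1; s8-x->s5; s8-y->s3

Handle the two conditions separately and then intersect. One (3 states) tracks the input length modulo 3; the other (3 states) tracks the count of `y`s modulo 3. Each combined state is a pair, one component from each; accept when both components accept.
A 9-state machine:
        x   y  
>* s0   s1  s2 
   s1   s3  s4 
   s2   s4  s5 
   s3   s0  s6 
   s4   s6  s7 
   s5   s7  s0 
   s6   s2  s8 
   s7   s8  s1 
   s8   s5  s3 
(> = start, * = accepting)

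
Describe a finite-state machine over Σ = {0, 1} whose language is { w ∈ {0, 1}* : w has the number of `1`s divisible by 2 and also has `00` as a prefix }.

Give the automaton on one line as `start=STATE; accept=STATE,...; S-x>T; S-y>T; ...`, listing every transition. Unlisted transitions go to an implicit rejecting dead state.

Handle the two conditions separately and then intersect. One (2 states) tracks the count of `1`s modulo 2; the other (4 states) tracks whether the input so far still matches the prefix `00`. Each combined state is a pair, one component from each; accept when both components accept. Equivalent product states are then merged.
        0   1  
>  s0   s1  s2 
   s1   s3  s2 
   s2   s2  s2 
 * s3   s3  s4 
   s4   s4  s3 
(> = start, * = accepting)

start=s0; accept=s3; s0-0>s1; s0-1>s2; s1-0>s3; s1-1>s2; s2-0>s2; s2-1>s2; s3-0>s3; s3-1>s4; s4-0>s4; s4-1>s3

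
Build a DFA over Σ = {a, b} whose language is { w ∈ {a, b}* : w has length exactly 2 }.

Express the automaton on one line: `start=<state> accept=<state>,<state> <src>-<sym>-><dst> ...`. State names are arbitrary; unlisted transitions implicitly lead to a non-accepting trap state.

start=S0 accept=S2 S0-a->S1 S0-b->S1 S1-a->S2 S1-b->S2 S2-a->S3 S2-b->S3 S3-a->S3 S3-b->S3

We only need to distinguish lengths 0, 1, …, 2, and '>2'. Chain S0 → S1 → S2 → S3 on every symbol, with S3 looping. Accepting states: {S2}.
4 states suffice.
        a   b  
>  S0   S1  S1 
   S1   S2  S2 
 * S2   S3  S3 
   S3   S3  S3 
(> = start, * = accepting)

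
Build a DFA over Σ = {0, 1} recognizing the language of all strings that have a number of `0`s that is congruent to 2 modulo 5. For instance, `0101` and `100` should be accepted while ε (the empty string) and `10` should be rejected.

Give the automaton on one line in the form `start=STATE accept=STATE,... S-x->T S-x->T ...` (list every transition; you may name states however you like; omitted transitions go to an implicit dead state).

start=q0 accept=q2 q0-0->q1 q0-1->q0 q1-0->q2 q1-1->q1 q2-0->q3 q2-1->q2 q3-0->q4 q3-1->q3 q4-0->q0 q4-1->q4

Keep the running count of `0`s modulo 5: each `0` advances along the cycle q0 → q1 → q2 → q3 → q4 → q0 while other symbols loop. Accept at q2.
5 states suffice.
        0   1  
>  q0   q1  q0 
   q1   q2  q1 
 * q2   q3  q2 
   q3   q4  q3 
   q4   q0  q4 
(> = start, * = accepting)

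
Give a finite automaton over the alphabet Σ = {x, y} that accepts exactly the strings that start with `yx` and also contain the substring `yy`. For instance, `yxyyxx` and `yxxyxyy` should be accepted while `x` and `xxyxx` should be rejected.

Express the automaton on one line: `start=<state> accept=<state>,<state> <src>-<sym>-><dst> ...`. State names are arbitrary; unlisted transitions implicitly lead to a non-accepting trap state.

Build one automaton per condition and run them in lockstep. The first has 4 states tracking whether the input so far still matches the prefix `yx`; the second has 3 states tracking whether and how much of `yy` has been seen. A product state is a pair (one from each), accepting exactly when both do. Minimizing collapses redundant product states.
With 6 states:
       x  y 
>  A   B  C 
   B   B  B 
   C   D  B 
   D   D  E 
   E   D  F 
 * F   F  F 
(> = start, * = accepting)

start=A accept=F A-x->B A-y->C B-x->B B-y->B C-x->D C-y->B D-x->D D-y->E E-x->D E-y->F F-x->F F-y->F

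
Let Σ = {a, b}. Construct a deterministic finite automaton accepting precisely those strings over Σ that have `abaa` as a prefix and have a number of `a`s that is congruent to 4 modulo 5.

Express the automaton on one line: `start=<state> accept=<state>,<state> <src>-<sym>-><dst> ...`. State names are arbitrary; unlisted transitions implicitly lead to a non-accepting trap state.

start=q0 accept=q10 q0-a->q1 q0-b->q2 q1-a->q3 q1-b->q4 q2-a->q5 q2-b->q2 q3-a->q6 q3-b->q3 q4-a->q7 q4-b->q5 q5-a->q3 q5-b->q5 q6-a->q8 q6-b->q6 q7-a->q9 q7-b->q3 q8-a->q2 q8-b->q8 q9-a->q10 q9-b->q9 q10-a->q11 q10-b->q10 q11-a->q12 q11-b->q11 q12-a->q13 q12-b->q12 q13-a->q9 q13-b->q13

Run two small machines in parallel and take their product. One (6 states) tracks whether the input so far still matches the prefix `abaa`; the other (5 states) tracks the count of `a`s modulo 5. Each combined state is a pair, one component from each; accept when both components accept.
With 14 states:
          a    b  
>  q0     q1   q2 
   q1     q3   q4 
   q2     q5   q2 
   q3     q6   q3 
   q4     q7   q5 
   q5     q3   q5 
   q6     q8   q6 
   q7     q9   q3 
   q8     q2   q8 
   q9    q10   q9 
 * q10   q11  q10 
   q11   q12  q11 
   q12   q13  q12 
   q13    q9  q13 
(> = start, * = accepting)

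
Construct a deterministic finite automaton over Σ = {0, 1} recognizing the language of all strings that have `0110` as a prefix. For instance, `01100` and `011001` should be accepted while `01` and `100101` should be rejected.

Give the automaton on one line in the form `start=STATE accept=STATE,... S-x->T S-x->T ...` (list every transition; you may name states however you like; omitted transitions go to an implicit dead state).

Walk along `0110` while the input agrees: from S0 take `0` to S1, and so on. Any deviation drops to the rejecting sink S5. Once S4 is reached the prefix is confirmed and every continuation is accepted.
With 6 states:
        0   1  
>  S0   S1  S5 
   S1   S5  S2 
   S2   S5  S3 
   S3   S4  S5 
 * S4   S4  S4 
   S5   S5  S5 
(> = start, * = accepting)

start=S0 accept=S4 S0-0->S1 S0-1->S5 S1-0->S5 S1-1->S2 S2-0->S5 S2-1->S3 S3-0->S4 S3-1->S5 S4-0->S4 S4-1->S4 S5-0->S5 S5-1->S5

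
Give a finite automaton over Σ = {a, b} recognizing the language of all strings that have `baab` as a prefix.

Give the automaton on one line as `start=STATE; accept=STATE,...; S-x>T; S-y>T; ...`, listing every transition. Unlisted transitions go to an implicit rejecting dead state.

start=s0; accept=s4; s0-a>s5; s0-b>s1; s1-a>s2; s1-b>s5; s2-a>s3; s2-b>s5; s3-a>s5; s3-b>s4; s4-a>s4; s4-b>s4; s5-a>s5; s5-b>s5

Walk along `baab` while the input agrees: from s0 take `b` to s1, and so on. Any deviation drops to the rejecting sink s5. Once s4 is reached the prefix is confirmed and every continuation is accepted.
A 6-state machine:
        a   b  
>  s0   s5  s1 
   s1   s2  s5 
   s2   s3  s5 
   s3   s5  s4 
 * s4   s4  s4 
   s5   s5  s5 
(> = start, * = accepting)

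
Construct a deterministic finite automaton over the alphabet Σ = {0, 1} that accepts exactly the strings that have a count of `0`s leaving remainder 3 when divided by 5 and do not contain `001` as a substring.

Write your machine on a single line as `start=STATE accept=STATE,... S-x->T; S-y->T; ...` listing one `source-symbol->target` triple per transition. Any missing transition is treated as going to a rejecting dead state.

start=A; accept=E,M,P; A-0->B; A-1->A; B-0->C; B-1->D; C-0->E; C-1->F; D-0->G; D-1->D; E-0->H; E-1->I; F-0->I; F-1->F; G-0->E; G-1->J; H-0->K; H-1->L; I-0->L; I-1->I; J-0->M; J-1->J; K-0->N; K-1->O; L-0->O; L-1->L; M-0->H; M-1->P; N-0->C; N-1->Q; O-0->Q; O-1->O; P-0->R; P-1->P; Q-0->F; Q-1->Q; R-0->K; R-1->S; S-0->T; S-1->S; T-0->N; T-1->A

Handle the two conditions separately and then intersect. One (5 states) tracks the count of `0`s modulo 5; the other (4 states) tracks partial matches of the forbidden pattern `001`. Each combined state is a pair, one component from each; accept when both components accept.
20 states suffice.
       0  1 
>  A   B  A 
   B   C  D 
   C   E  F 
   D   G  D 
 * E   H  I 
   F   I  F 
   G   E  J 
   H   K  L 
   I   L  I 
   J   M  J 
   K   N  O 
   L   O  L 
 * M   H  P 
   N   C  Q 
   O   Q  O 
 * P   R  P 
   Q   F  Q 
   R   K  S 
   S   T  S 
   T   N  A 
(> = start, * = accepting)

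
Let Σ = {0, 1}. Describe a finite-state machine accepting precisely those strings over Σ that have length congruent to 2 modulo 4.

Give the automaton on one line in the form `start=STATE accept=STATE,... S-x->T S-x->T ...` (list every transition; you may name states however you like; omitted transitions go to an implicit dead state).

start=q0 accept=q2 q0-0->q1 q0-1->q1 q1-0->q2 q1-1->q2 q2-0->q3 q2-1->q3 q3-0->q0 q3-1->q0

Only the length mod 4 matters, so use a 4-cycle: from any state, every input symbol moves to the next state, wrapping q3 back to q0. Mark q2 accepting.
4 states suffice.
        0   1  
>  q0   q1  q1 
   q1   q2  q2 
 * q2   q3  q3 
   q3   q0  q0 
(> = start, * = accepting)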